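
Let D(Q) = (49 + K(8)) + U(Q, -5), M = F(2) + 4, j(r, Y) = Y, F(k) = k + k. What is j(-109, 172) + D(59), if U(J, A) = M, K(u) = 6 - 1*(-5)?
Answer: 240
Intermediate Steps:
F(k) = 2*k
K(u) = 11 (K(u) = 6 + 5 = 11)
M = 8 (M = 2*2 + 4 = 4 + 4 = 8)
U(J, A) = 8
D(Q) = 68 (D(Q) = (49 + 11) + 8 = 60 + 8 = 68)
j(-109, 172) + D(59) = 172 + 68 = 240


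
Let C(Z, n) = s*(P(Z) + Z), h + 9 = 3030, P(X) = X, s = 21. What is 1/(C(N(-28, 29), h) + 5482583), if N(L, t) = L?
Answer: 1/5481407 ≈ 1.8243e-7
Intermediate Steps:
h = 3021 (h = -9 + 3030 = 3021)
C(Z, n) = 42*Z (C(Z, n) = 21*(Z + Z) = 21*(2*Z) = 42*Z)
1/(C(N(-28, 29), h) + 5482583) = 1/(42*(-28) + 5482583) = 1/(-1176 + 5482583) = 1/5481407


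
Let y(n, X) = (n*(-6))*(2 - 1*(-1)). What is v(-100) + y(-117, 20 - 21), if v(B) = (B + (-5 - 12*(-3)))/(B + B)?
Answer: 421269/200 ≈ 2106.3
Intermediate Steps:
y(n, X) = -18*n (y(n, X) = (-6*n)*(2 + 1) = -6*n*3 = -18*n)
v(B) = (31 + B)/(2*B) (v(B) = (B + (-5 + 36))/((2*B)) = (B + 31)*(1/(2*B)) = (31 + B)*(1/(2*B)) = (31 + B)/(2*B))
v(-100) + y(-117, 20 - 21) = (1/2)*(31 - 100)/(-100) - 18*(-117) = (1/2)*(-1/100)*(-69) + 2106 = 69/200 + 2106 = 421269/200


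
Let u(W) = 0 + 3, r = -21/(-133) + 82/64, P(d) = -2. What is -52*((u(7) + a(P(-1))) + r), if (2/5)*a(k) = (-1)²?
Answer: -54847/152 ≈ -360.84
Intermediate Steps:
r = 875/608 (r = -21*(-1/133) + 82*(1/64) = 3/19 + 41/32 = 875/608 ≈ 1.4391)
a(k) = 5/2 (a(k) = (5/2)*(-1)² = (5/2)*1 = 5/2)
u(W) = 3
-52*((u(7) + a(P(-1))) + r) = -52*((3 + 5/2) + 875/608) = -52*(11/2 + 875/608) = -52*4219/608 = -54847/152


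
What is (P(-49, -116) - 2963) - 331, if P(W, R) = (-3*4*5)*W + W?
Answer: -403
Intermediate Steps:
P(W, R) = -59*W (P(W, R) = (-12*5)*W + W = -60*W + W = -59*W)
(P(-49, -116) - 2963) - 331 = (-59*(-49) - 2963) - 331 = (2891 - 2963) - 331 = -72 - 331 = -403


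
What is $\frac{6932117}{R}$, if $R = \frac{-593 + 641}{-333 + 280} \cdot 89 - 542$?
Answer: $- \frac{367402201}{32998} \approx -11134.0$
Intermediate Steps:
$R = - \frac{32998}{53}$ ($R = \frac{48}{-53} \cdot 89 - 542 = 48 \left(- \frac{1}{53}\right) 89 - 542 = \left(- \frac{48}{53}\right) 89 - 542 = - \frac{4272}{53} - 542 = - \frac{32998}{53} \approx -622.6$)
$\frac{6932117}{R} = \frac{6932117}{- \frac{32998}{53}} = 6932117 \left(- \frac{53}{32998}\right) = - \frac{367402201}{32998}$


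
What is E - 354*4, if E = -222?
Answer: -1638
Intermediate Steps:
E - 354*4 = -222 - 354*4 = -222 - 1416 = -1638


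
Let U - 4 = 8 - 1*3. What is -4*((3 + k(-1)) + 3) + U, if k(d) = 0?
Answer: -15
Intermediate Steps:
U = 9 (U = 4 + (8 - 1*3) = 4 + (8 - 3) = 4 + 5 = 9)
-4*((3 + k(-1)) + 3) + U = -4*((3 + 0) + 3) + 9 = -4*(3 + 3) + 9 = -4*6 + 9 = -24 + 9 = -15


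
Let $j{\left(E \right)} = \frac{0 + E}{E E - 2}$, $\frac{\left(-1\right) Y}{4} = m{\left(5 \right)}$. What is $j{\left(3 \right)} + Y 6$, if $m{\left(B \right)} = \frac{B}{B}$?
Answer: $- \frac{165}{7} \approx -23.571$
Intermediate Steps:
$m{\left(B \right)} = 1$
$Y = -4$ ($Y = \left(-4\right) 1 = -4$)
$j{\left(E \right)} = \frac{E}{-2 + E^{2}}$ ($j{\left(E \right)} = \frac{E}{E^{2} - 2} = \frac{E}{-2 + E^{2}}$)
$j{\left(3 \right)} + Y 6 = \frac{3}{-2 + 3^{2}} - 24 = \frac{3}{-2 + 9} - 24 = \frac{3}{7} - 24 = - \frac{165}{7}$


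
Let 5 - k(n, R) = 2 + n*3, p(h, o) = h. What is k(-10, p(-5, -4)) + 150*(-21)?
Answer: -3117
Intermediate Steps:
k(n, R) = 3 - 3*n (k(n, R) = 5 - (2 + n*3) = 5 - (2 + 3*n) = 5 + (-2 - 3*n) = 3 - 3*n)
k(-10, p(-5, -4)) + 150*(-21) = (3 - 3*(-10)) + 150*(-21) = (3 + 30) - 3150 = 33 - 3150 = -3117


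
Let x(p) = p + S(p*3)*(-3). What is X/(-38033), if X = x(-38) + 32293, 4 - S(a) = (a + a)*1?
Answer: -31559/38033 ≈ -0.82978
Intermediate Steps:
S(a) = 4 - 2*a (S(a) = 4 - (a + a) = 4 - 2*a)
x(p) = -12 + 19*p (x(p) = p + (4 - 2*p*3)*(-3) = p + (4 - 6*p)*(-3) = p + (-12 + 18*p) = -12 + 19*p)
X = 31559 (X = (-12 + 19*(-38)) + 32293 = (-12 - 722) + 32293 = -734 + 32293 = 31559)
X/(-38033) = 31559/(-38033) = 31559*(-1/38033) = -31559/38033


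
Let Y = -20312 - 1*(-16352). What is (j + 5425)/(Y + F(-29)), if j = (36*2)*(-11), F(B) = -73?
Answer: -4633/4033 ≈ -1.1488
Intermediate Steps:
Y = -3960 (Y = -20312 + 16352 = -3960)
j = -792 (j = 72*(-11) = -792)
(j + 5425)/(Y + F(-29)) = (-792 + 5425)/(-3960 - 73) = 4633/(-4033) = 4633*(-1/4033) = -4633/4033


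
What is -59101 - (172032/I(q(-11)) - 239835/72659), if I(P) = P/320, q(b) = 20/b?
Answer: 2195648483764/72659 ≈ 3.0219e+7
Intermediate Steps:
I(P) = P/320 (I(P) = P*(1/320) = P/320)
-59101 - (172032/I(q(-11)) - 239835/72659) = -59101 - (172032/(((20/(-11))/320)) - 239835/72659) = -59101 - (172032/(((20*(-1/11))/320)) - 239835*1/72659) = -59101 - (172032/(((1/320)*(-20/11))) - 239835/72659) = -59101 - (172032/(-1/176) - 239835/72659) = -59101 - (172032*(-176) - 239835/72659) = -59101 - (-30277632 - 239835/72659) = -59101 - 1*(-2199942703323/72659) = -59101 + 2199942703323/72659 = 2195648483764/72659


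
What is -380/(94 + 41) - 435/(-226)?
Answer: -5431/6102 ≈ -0.89004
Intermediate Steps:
-380/(94 + 41) - 435/(-226) = -380/135 - 435*(-1/226) = -380*1/135 + 435/226 = -76/27 + 435/226 = -5431/6102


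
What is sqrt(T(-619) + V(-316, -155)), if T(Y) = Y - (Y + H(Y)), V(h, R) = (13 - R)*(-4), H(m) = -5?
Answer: I*sqrt(667) ≈ 25.826*I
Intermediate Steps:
V(h, R) = -52 + 4*R
T(Y) = 5 (T(Y) = Y - (Y - 5) = Y - (-5 + Y) = Y + (5 - Y) = 5)
sqrt(T(-619) + V(-316, -155)) = sqrt(5 + (-52 + 4*(-155))) = sqrt(5 + (-52 - 620)) = sqrt(5 - 672) = sqrt(-667) = I*sqrt(667)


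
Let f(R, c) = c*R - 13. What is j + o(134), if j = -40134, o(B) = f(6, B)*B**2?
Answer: 14163062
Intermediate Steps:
f(R, c) = -13 + R*c (f(R, c) = R*c - 13 = -13 + R*c)
o(B) = B**2*(-13 + 6*B) (o(B) = (-13 + 6*B)*B**2 = B**2*(-13 + 6*B))
j + o(134) = -40134 + 134**2*(-13 + 6*134) = -40134 + 17956*(-13 + 804) = -40134 + 17956*791 = -40134 + 14203196 = 14163062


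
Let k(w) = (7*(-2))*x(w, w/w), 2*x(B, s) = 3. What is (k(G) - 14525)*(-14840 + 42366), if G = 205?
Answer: -400393196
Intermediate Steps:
x(B, s) = 3/2 (x(B, s) = (½)*3 = 3/2)
k(w) = -21 (k(w) = (7*(-2))*(3/2) = -14*3/2 = -21)
(k(G) - 14525)*(-14840 + 42366) = (-21 - 14525)*(-14840 + 42366) = -14546*27526 = -400393196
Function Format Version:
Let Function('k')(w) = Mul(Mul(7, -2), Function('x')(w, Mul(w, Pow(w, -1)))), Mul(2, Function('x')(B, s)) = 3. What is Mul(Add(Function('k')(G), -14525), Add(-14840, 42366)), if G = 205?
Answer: -400393196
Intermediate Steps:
Function('x')(B, s) = Rational(3, 2) (Function('x')(B, s) = Mul(Rational(1, 2), 3) = Rational(3, 2))
Function('k')(w) = -21 (Function('k')(w) = Mul(Mul(7, -2), Rational(3, 2)) = Mul(-14, Rational(3, 2)) = -21)
Mul(Add(Function('k')(G), -14525), Add(-14840, 42366)) = Mul(Add(-21, -14525), Add(-14840, 42366)) = Mul(-14546, 27526) = -400393196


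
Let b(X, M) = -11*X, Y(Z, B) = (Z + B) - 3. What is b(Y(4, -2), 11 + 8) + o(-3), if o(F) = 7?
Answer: 18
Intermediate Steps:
Y(Z, B) = -3 + B + Z (Y(Z, B) = (B + Z) - 3 = -3 + B + Z)
b(Y(4, -2), 11 + 8) + o(-3) = -11*(-3 - 2 + 4) + 7 = -11*(-1) + 7 = 11 + 7 = 18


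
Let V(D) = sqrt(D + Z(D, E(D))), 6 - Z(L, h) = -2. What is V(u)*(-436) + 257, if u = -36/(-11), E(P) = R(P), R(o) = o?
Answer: 257 - 872*sqrt(341)/11 ≈ -1206.9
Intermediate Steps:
E(P) = P
u = 36/11 (u = -36*(-1/11) = 36/11 ≈ 3.2727)
Z(L, h) = 8 (Z(L, h) = 6 - 1*(-2) = 6 + 2 = 8)
V(D) = sqrt(8 + D) (V(D) = sqrt(D + 8) = sqrt(8 + D))
V(u)*(-436) + 257 = sqrt(8 + 36/11)*(-436) + 257 = sqrt(124/11)*(-436) + 257 = (2*sqrt(341)/11)*(-436) + 257 = -872*sqrt(341)/11 + 257 = 257 - 872*sqrt(341)/11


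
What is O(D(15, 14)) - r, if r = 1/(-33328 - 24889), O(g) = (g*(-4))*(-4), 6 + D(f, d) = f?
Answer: 8383249/58217 ≈ 144.00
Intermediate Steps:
D(f, d) = -6 + f
O(g) = 16*g (O(g) = -4*g*(-4) = 16*g)
r = -1/58217 (r = 1/(-58217) = -1/58217 ≈ -1.7177e-5)
O(D(15, 14)) - r = 16*(-6 + 15) - 1*(-1/58217) = 16*9 + 1/58217 = 144 + 1/58217 = 8383249/58217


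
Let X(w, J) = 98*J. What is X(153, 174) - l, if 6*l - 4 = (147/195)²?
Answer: 432248899/25350 ≈ 17051.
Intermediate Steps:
l = 19301/25350 (l = ⅔ + (147/195)²/6 = ⅔ + (147*(1/195))²/6 = ⅔ + (49/65)²/6 = ⅔ + (⅙)*(2401/4225) = ⅔ + 2401/25350 = 19301/25350 ≈ 0.76138)
X(153, 174) - l = 98*174 - 1*19301/25350 = 17052 - 19301/25350 = 432248899/25350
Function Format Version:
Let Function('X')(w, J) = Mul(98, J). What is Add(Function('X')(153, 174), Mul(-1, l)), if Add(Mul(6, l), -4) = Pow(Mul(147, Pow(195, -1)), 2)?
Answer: Rational(432248899, 25350) ≈ 17051.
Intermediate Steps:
l = Rational(19301, 25350) (l = Add(Rational(2, 3), Mul(Rational(1, 6), Pow(Mul(147, Pow(195, -1)), 2))) = Add(Rational(2, 3), Mul(Rational(1, 6), Pow(Mul(147, Rational(1, 195)), 2))) = Add(Rational(2, 3), Mul(Rational(1, 6), Pow(Rational(49, 65), 2))) = Add(Rational(2, 3), Mul(Rational(1, 6), Rational(2401, 4225))) = Add(Rational(2, 3), Rational(2401, 25350)) = Rational(19301, 25350) ≈ 0.76138)
Add(Function('X')(153, 174), Mul(-1, l)) = Add(Mul(98, 174), Mul(-1, Rational(19301, 25350))) = Add(17052, Rational(-19301, 25350)) = Rational(432248899, 25350)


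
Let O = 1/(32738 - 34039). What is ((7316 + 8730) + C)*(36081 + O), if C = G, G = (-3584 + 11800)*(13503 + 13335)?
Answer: 10351374828294520/1301 ≈ 7.9565e+12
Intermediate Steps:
G = 220501008 (G = 8216*26838 = 220501008)
C = 220501008
O = -1/1301 (O = 1/(-1301) = -1/1301 ≈ -0.00076864)
((7316 + 8730) + C)*(36081 + O) = ((7316 + 8730) + 220501008)*(36081 - 1/1301) = (16046 + 220501008)*(46941380/1301) = 220517054*(46941380/1301) = 10351374828294520/1301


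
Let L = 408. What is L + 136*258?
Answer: 35496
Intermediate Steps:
L + 136*258 = 408 + 136*258 = 408 + 35088 = 35496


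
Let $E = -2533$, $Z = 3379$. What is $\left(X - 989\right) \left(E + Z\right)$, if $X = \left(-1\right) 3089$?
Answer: $-3449988$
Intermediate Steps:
$X = -3089$
$\left(X - 989\right) \left(E + Z\right) = \left(-3089 - 989\right) \left(-2533 + 3379\right) = \left(-4078\right) 846 = -3449988$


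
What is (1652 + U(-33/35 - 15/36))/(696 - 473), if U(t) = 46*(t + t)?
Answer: 160327/23415 ≈ 6.8472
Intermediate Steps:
U(t) = 92*t (U(t) = 46*(2*t) = 92*t)
(1652 + U(-33/35 - 15/36))/(696 - 473) = (1652 + 92*(-33/35 - 15/36))/(696 - 473) = (1652 + 92*(-33*1/35 - 15*1/36))/223 = (1652 + 92*(-33/35 - 5/12))*(1/223) = (1652 + 92*(-571/420))*(1/223) = (1652 - 13133/105)*(1/223) = (160327/105)*(1/223) = 160327/23415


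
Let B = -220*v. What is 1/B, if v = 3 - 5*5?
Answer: 1/4840 ≈ 0.00020661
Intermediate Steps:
v = -22 (v = 3 - 25 = -22)
B = 4840 (B = -220*(-22) = 4840)
1/B = 1/4840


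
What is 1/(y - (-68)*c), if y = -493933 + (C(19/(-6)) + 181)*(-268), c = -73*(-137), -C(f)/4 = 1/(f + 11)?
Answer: 47/6474901 ≈ 7.2588e-6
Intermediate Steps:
C(f) = -4/(11 + f) (C(f) = -4/(f + 11) = -4/(11 + f))
c = 10001
y = -25488295/47 (y = -493933 + (-4/(11 + 19/(-6)) + 181)*(-268) = -493933 + (-4/(11 + 19*(-1/6)) + 181)*(-268) = -493933 + (-4/(11 - 19/6) + 181)*(-268) = -493933 + (-4/47/6 + 181)*(-268) = -493933 + (-4*6/47 + 181)*(-268) = -493933 + (-24/47 + 181)*(-268) = -493933 + (8483/47)*(-268) = -493933 - 2273444/47 = -25488295/47 ≈ -5.4230e+5)
1/(y - (-68)*c) = 1/(-25488295/47 - (-68)*10001) = 1/(-25488295/47 - 1*(-680068)) = 1/(-25488295/47 + 680068) = 1/(6474901/47) = 47/6474901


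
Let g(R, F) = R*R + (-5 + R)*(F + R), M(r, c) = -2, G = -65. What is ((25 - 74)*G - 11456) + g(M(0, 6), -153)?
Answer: -7182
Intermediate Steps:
g(R, F) = R² + (-5 + R)*(F + R)
((25 - 74)*G - 11456) + g(M(0, 6), -153) = ((25 - 74)*(-65) - 11456) + (-5*(-153) - 5*(-2) + 2*(-2)² - 153*(-2)) = (-49*(-65) - 11456) + (765 + 10 + 2*4 + 306) = (3185 - 11456) + (765 + 10 + 8 + 306) = -8271 + 1089 = -7182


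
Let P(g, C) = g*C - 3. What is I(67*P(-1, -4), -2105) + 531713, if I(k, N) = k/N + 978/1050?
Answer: 39174021553/73675 ≈ 5.3171e+5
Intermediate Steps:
P(g, C) = -3 + C*g (P(g, C) = C*g - 3 = -3 + C*g)
I(k, N) = 163/175 + k/N (I(k, N) = k/N + 978*(1/1050) = k/N + 163/175 = 163/175 + k/N)
I(67*P(-1, -4), -2105) + 531713 = (163/175 + (67*(-3 - 4*(-1)))/(-2105)) + 531713 = (163/175 + (67*(-3 + 4))*(-1/2105)) + 531713 = (163/175 + (67*1)*(-1/2105)) + 531713 = (163/175 + 67*(-1/2105)) + 531713 = (163/175 - 67/2105) + 531713 = 66278/73675 + 531713 = 39174021553/73675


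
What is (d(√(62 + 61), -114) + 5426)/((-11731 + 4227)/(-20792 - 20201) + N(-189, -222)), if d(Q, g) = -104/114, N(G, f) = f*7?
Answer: -6338132695/1815325113 ≈ -3.4915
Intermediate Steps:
N(G, f) = 7*f
d(Q, g) = -52/57 (d(Q, g) = -104*1/114 = -52/57)
(d(√(62 + 61), -114) + 5426)/((-11731 + 4227)/(-20792 - 20201) + N(-189, -222)) = (-52/57 + 5426)/((-11731 + 4227)/(-20792 - 20201) + 7*(-222)) = 309230/(57*(-7504/(-40993) - 1554)) = 309230/(57*(-7504*(-1/40993) - 1554)) = 309230/(57*(7504/40993 - 1554)) = 309230/(57*(-63695618/40993)) = (309230/57)*(-40993/63695618) = -6338132695/1815325113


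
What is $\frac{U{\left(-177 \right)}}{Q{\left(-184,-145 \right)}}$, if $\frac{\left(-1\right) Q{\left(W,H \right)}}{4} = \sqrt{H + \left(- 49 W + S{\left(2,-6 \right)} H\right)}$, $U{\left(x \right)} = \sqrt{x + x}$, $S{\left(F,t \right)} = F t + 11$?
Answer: $- \frac{i \sqrt{4071}}{1288} \approx - 0.049538 i$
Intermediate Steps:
$S{\left(F,t \right)} = 11 + F t$
$U{\left(x \right)} = \sqrt{2} \sqrt{x}$ ($U{\left(x \right)} = \sqrt{2 x} = \sqrt{2} \sqrt{x}$)
$Q{\left(W,H \right)} = - 28 \sqrt{- W}$ ($Q{\left(W,H \right)} = - 4 \sqrt{H + \left(- 49 W + \left(11 + 2 \left(-6\right)\right) H\right)} = - 4 \sqrt{H + \left(- 49 W + \left(11 - 12\right) H\right)} = - 4 \sqrt{H - \left(H + 49 W\right)} = - 4 \sqrt{- 49 W} = - 4 \cdot 7 \sqrt{- W} = - 28 \sqrt{- W}$)
$\frac{U{\left(-177 \right)}}{Q{\left(-184,-145 \right)}} = \frac{\sqrt{2} \sqrt{-177}}{\left(-28\right) \sqrt{\left(-1\right) \left(-184\right)}} = \frac{\sqrt{2} i \sqrt{177}}{\left(-28\right) \sqrt{184}} = \frac{i \sqrt{354}}{\left(-28\right) 2 \sqrt{46}} = \frac{i \sqrt{354}}{\left(-56\right) \sqrt{46}} = i \sqrt{354} \left(- \frac{\sqrt{46}}{2576}\right) = - \frac{i \sqrt{4071}}{1288}$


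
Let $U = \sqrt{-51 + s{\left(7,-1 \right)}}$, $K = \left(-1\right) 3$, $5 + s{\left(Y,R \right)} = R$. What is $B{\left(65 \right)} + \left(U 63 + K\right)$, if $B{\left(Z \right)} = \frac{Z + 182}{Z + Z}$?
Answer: $- \frac{11}{10} + 63 i \sqrt{57} \approx -1.1 + 475.64 i$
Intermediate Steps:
$s{\left(Y,R \right)} = -5 + R$
$B{\left(Z \right)} = \frac{182 + Z}{2 Z}$
$K = -3$
$U = i \sqrt{57}$ ($U = \sqrt{-51 - 6} = \sqrt{-57} = i \sqrt{57} \approx 7.5498 i$)
$B{\left(65 \right)} + \left(U 63 + K\right) = \frac{182 + 65}{2 \cdot 65} - \left(3 - i \sqrt{57} \cdot 63\right) = \frac{1}{2} \cdot \frac{1}{65} \cdot 247 - \left(3 - 63 i \sqrt{57}\right) = \frac{19}{10} - \left(3 - 63 i \sqrt{57}\right) = - \frac{11}{10} + 63 i \sqrt{57}$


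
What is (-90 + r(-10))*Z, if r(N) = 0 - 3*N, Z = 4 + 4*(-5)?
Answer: 960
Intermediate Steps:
Z = -16 (Z = 4 - 20 = -16)
r(N) = -3*N
(-90 + r(-10))*Z = (-90 - 3*(-10))*(-16) = (-90 + 30)*(-16) = -60*(-16) = 960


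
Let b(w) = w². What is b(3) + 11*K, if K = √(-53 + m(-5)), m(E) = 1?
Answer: 9 + 22*I*√13 ≈ 9.0 + 79.322*I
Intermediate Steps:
K = 2*I*√13 (K = √(-53 + 1) = √(-52) = 2*I*√13 ≈ 7.2111*I)
b(3) + 11*K = 3² + 11*(2*I*√13) = 9 + 22*I*√13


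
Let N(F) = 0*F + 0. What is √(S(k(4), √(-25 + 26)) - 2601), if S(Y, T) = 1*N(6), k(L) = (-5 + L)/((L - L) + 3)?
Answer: 51*I ≈ 51.0*I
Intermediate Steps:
N(F) = 0 (N(F) = 0 + 0 = 0)
k(L) = -5/3 + L/3 (k(L) = (-5 + L)/(0 + 3) = (-5 + L)/3 = (-5 + L)*(⅓) = -5/3 + L/3)
S(Y, T) = 0 (S(Y, T) = 1*0 = 0)
√(S(k(4), √(-25 + 26)) - 2601) = √(0 - 2601) = √(-2601) = 51*I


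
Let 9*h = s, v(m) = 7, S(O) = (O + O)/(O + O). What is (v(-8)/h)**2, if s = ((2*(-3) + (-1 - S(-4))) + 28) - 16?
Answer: 3969/16 ≈ 248.06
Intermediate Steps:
S(O) = 1 (S(O) = (2*O)/((2*O)) = (2*O)*(1/(2*O)) = 1)
s = 4 (s = ((2*(-3) + (-1 - 1*1)) + 28) - 16 = ((-6 + (-1 - 1)) + 28) - 16 = ((-6 - 2) + 28) - 16 = (-8 + 28) - 16 = 20 - 16 = 4)
h = 4/9 (h = (1/9)*4 = 4/9 ≈ 0.44444)
(v(-8)/h)**2 = (7/(4/9))**2 = (7*(9/4))**2 = (63/4)**2 = 3969/16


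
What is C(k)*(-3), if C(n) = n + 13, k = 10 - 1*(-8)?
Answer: -93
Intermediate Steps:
k = 18 (k = 10 + 8 = 18)
C(n) = 13 + n
C(k)*(-3) = (13 + 18)*(-3) = 31*(-3) = -93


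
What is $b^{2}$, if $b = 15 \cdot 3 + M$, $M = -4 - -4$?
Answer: $2025$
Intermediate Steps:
$M = 0$ ($M = -4 + 4 = 0$)
$b = 45$ ($b = 15 \cdot 3 + 0 = 45 + 0 = 45$)
$b^{2} = 45^{2} = 2025$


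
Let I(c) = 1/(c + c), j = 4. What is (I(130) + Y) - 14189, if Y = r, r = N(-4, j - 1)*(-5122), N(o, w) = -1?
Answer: -2357419/260 ≈ -9067.0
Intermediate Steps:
I(c) = 1/(2*c)
r = 5122 (r = -1*(-5122) = 5122)
Y = 5122
(I(130) + Y) - 14189 = ((1/2)/130 + 5122) - 14189 = ((1/2)*(1/130) + 5122) - 14189 = (1/260 + 5122) - 14189 = 1331721/260 - 14189 = -2357419/260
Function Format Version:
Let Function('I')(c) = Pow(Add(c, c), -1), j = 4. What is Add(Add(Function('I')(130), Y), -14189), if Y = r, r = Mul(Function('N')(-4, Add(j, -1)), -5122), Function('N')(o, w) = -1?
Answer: Rational(-2357419, 260) ≈ -9067.0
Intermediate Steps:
Function('I')(c) = Mul(Rational(1, 2), Pow(c, -1)) (Function('I')(c) = Pow(Mul(2, c), -1) = Mul(Rational(1, 2), Pow(c, -1)))
r = 5122 (r = Mul(-1, -5122) = 5122)
Y = 5122
Add(Add(Function('I')(130), Y), -14189) = Add(Add(Mul(Rational(1, 2), Pow(130, -1)), 5122), -14189) = Add(Add(Mul(Rational(1, 2), Rational(1, 130)), 5122), -14189) = Add(Add(Rational(1, 260), 5122), -14189) = Add(Rational(1331721, 260), -14189) = Rational(-2357419, 260)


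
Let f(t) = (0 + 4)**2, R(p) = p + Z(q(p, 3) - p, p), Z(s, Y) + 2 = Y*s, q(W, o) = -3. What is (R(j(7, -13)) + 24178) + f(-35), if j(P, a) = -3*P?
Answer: 23793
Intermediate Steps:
Z(s, Y) = -2 + Y*s
R(p) = -2 + p + p*(-3 - p) (R(p) = p + (-2 + p*(-3 - p)) = -2 + p + p*(-3 - p))
f(t) = 16 (f(t) = 4**2 = 16)
(R(j(7, -13)) + 24178) + f(-35) = ((-2 - 3*7 - (-3*7)*(3 - 3*7)) + 24178) + 16 = ((-2 - 21 - 1*(-21)*(3 - 21)) + 24178) + 16 = ((-2 - 21 - 1*(-21)*(-18)) + 24178) + 16 = ((-2 - 21 - 378) + 24178) + 16 = (-401 + 24178) + 16 = 23777 + 16 = 23793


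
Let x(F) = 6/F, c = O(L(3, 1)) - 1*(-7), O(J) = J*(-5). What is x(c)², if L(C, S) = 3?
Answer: 9/16 ≈ 0.56250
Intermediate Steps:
O(J) = -5*J
c = -8 (c = -5*3 - 1*(-7) = -15 + 7 = -8)
x(c)² = (6/(-8))² = (6*(-⅛))² = (-¾)² = 9/16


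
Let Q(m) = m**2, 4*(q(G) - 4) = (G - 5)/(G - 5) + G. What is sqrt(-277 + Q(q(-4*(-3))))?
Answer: 3*I*sqrt(399)/4 ≈ 14.981*I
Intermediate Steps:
q(G) = 17/4 + G/4 (q(G) = 4 + ((G - 5)/(G - 5) + G)/4 = 4 + ((-5 + G)/(-5 + G) + G)/4 = 4 + (1 + G)/4 = 4 + (1/4 + G/4) = 17/4 + G/4)
sqrt(-277 + Q(q(-4*(-3)))) = sqrt(-277 + (17/4 + (-4*(-3))/4)**2) = sqrt(-277 + (17/4 + (1/4)*12)**2) = sqrt(-277 + (17/4 + 3)**2) = sqrt(-277 + (29/4)**2) = sqrt(-277 + 841/16) = sqrt(-3591/16) = 3*I*sqrt(399)/4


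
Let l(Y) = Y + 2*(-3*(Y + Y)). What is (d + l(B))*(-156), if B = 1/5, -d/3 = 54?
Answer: 128076/5 ≈ 25615.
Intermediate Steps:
d = -162 (d = -3*54 = -162)
B = 1/5 ≈ 0.20000
l(Y) = -11*Y (l(Y) = Y + 2*(-6*Y) = Y - 12*Y = -11*Y)
(d + l(B))*(-156) = (-162 - 11*1/5)*(-156) = (-162 - 11/5)*(-156) = -821/5*(-156) = 128076/5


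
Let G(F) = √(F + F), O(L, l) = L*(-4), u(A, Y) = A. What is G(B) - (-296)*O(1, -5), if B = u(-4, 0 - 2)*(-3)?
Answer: -1184 + 2*√6 ≈ -1179.1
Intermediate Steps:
O(L, l) = -4*L
B = 12 (B = -4*(-3) = 12)
G(F) = √2*√F (G(F) = √(2*F) = √2*√F)
G(B) - (-296)*O(1, -5) = √2*√12 - (-296)*(-4*1) = √2*(2*√3) - (-296)*(-4) = 2*√6 - 1*1184 = 2*√6 - 1184 = -1184 + 2*√6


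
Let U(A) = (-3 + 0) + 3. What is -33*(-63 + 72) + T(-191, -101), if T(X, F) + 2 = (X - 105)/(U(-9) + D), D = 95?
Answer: -28701/95 ≈ -302.12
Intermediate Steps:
U(A) = 0 (U(A) = -3 + 3 = 0)
T(X, F) = -59/19 + X/95 (T(X, F) = -2 + (X - 105)/(0 + 95) = -2 + (-105 + X)/95 = -2 + (-105 + X)*(1/95) = -2 + (-21/19 + X/95) = -59/19 + X/95)
-33*(-63 + 72) + T(-191, -101) = -33*(-63 + 72) + (-59/19 + (1/95)*(-191)) = -33*9 + (-59/19 - 191/95) = -297 - 486/95 = -28701/95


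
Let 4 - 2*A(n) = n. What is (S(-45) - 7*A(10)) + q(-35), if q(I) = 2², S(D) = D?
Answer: -20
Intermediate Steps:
A(n) = 2 - n/2
q(I) = 4
(S(-45) - 7*A(10)) + q(-35) = (-45 - 7*(2 - ½*10)) + 4 = (-45 - 7*(2 - 5)) + 4 = (-45 - 7*(-3)) + 4 = (-45 + 21) + 4 = -24 + 4 = -20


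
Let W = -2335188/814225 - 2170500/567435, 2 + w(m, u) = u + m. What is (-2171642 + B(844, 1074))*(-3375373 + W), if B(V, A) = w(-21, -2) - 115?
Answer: 225791795141556296277414/30801317525 ≈ 7.3306e+12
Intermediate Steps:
w(m, u) = -2 + m + u (w(m, u) = -2 + (u + m) = -2 + (m + u) = -2 + m + u)
B(V, A) = -140 (B(V, A) = (-2 - 21 - 2) - 115 = -25 - 115 = -140)
W = -206156184352/30801317525 (W = -2335188*1/814225 - 2170500*1/567435 = -2335188/814225 - 144700/37829 = -206156184352/30801317525 ≈ -6.6931)
(-2171642 + B(844, 1074))*(-3375373 + W) = (-2171642 - 140)*(-3375373 - 206156184352/30801317525) = -2171782*(-103966141694496177/30801317525) = 225791795141556296277414/30801317525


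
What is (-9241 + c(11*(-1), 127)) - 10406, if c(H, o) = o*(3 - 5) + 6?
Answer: -19895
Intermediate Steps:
c(H, o) = 6 - 2*o (c(H, o) = o*(-2) + 6 = -2*o + 6 = 6 - 2*o)
(-9241 + c(11*(-1), 127)) - 10406 = (-9241 + (6 - 2*127)) - 10406 = (-9241 + (6 - 254)) - 10406 = (-9241 - 248) - 10406 = -9489 - 10406 = -19895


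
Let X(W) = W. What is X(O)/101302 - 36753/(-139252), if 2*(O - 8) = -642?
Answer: 1839783265/7053253052 ≈ 0.26084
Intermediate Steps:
O = -313 (O = 8 + (½)*(-642) = 8 - 321 = -313)
X(O)/101302 - 36753/(-139252) = -313/101302 - 36753/(-139252) = -313*1/101302 - 36753*(-1/139252) = -313/101302 + 36753/139252 = 1839783265/7053253052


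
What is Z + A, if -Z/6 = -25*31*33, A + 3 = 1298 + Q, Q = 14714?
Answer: 169459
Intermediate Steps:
A = 16009 (A = -3 + (1298 + 14714) = -3 + 16012 = 16009)
Z = 153450 (Z = -6*(-25*31)*33 = -(-4650)*33 = -6*(-25575) = 153450)
Z + A = 153450 + 16009 = 169459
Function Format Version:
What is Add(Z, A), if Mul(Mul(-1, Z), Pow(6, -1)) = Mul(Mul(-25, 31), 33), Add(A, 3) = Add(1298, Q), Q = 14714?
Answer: 169459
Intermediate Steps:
A = 16009 (A = Add(-3, Add(1298, 14714)) = Add(-3, 16012) = 16009)
Z = 153450 (Z = Mul(-6, Mul(Mul(-25, 31), 33)) = Mul(-6, Mul(-775, 33)) = Mul(-6, -25575) = 153450)
Add(Z, A) = Add(153450, 16009) = 169459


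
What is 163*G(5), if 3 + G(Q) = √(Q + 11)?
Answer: 163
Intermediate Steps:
G(Q) = -3 + √(11 + Q) (G(Q) = -3 + √(Q + 11) = -3 + √(11 + Q))
163*G(5) = 163*(-3 + √(11 + 5)) = 163*(-3 + √16) = 163*(-3 + 4) = 163*1 = 163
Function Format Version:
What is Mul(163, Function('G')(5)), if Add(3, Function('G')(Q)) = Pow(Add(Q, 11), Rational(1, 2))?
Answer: 163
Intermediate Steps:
Function('G')(Q) = Add(-3, Pow(Add(11, Q), Rational(1, 2))) (Function('G')(Q) = Add(-3, Pow(Add(Q, 11), Rational(1, 2))) = Add(-3, Pow(Add(11, Q), Rational(1, 2))))
Mul(163, Function('G')(5)) = Mul(163, Add(-3, Pow(Add(11, 5), Rational(1, 2)))) = Mul(163, Add(-3, Pow(16, Rational(1, 2)))) = Mul(163, Add(-3, 4)) = Mul(163, 1) = 163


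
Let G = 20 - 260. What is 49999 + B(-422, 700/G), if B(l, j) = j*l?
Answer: 307379/6 ≈ 51230.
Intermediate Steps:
G = -240
49999 + B(-422, 700/G) = 49999 + (700/(-240))*(-422) = 49999 + (700*(-1/240))*(-422) = 49999 - 35/12*(-422) = 49999 + 7385/6 = 307379/6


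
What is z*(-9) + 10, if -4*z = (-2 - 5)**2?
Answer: 481/4 ≈ 120.25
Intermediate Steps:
z = -49/4 (z = -(-2 - 5)**2/4 = -1/4*(-7)**2 = -1/4*49 = -49/4 ≈ -12.250)
z*(-9) + 10 = -49/4*(-9) + 10 = 441/4 + 10 = 481/4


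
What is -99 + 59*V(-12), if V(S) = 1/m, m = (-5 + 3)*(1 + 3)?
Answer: -851/8 ≈ -106.38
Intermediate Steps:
m = -8 (m = -2*4 = -8)
V(S) = -⅛ (V(S) = 1/(-8) = -⅛)
-99 + 59*V(-12) = -99 + 59*(-⅛) = -99 - 59/8 = -851/8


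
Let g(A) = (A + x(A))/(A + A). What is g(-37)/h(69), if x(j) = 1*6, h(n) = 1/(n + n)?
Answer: 2139/37 ≈ 57.811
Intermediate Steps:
h(n) = 1/(2*n)
x(j) = 6
g(A) = (6 + A)/(2*A) (g(A) = (A + 6)/(A + A) = (6 + A)/((2*A)) = (6 + A)*(1/(2*A)) = (6 + A)/(2*A))
g(-37)/h(69) = ((½)*(6 - 37)/(-37))/(((½)/69)) = ((½)*(-1/37)*(-31))/(((½)*(1/69))) = 31/(74*(1/138)) = (31/74)*138 = 2139/37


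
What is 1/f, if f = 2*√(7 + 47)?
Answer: √6/36 ≈ 0.068041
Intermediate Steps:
f = 6*√6 (f = 2*√54 = 2*(3*√6) = 6*√6 ≈ 14.697)
1/f = 1/(6*√6) = √6/36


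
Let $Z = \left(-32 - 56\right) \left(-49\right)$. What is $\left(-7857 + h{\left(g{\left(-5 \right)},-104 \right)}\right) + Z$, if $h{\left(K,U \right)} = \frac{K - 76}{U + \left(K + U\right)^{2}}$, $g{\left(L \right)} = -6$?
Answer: $- \frac{21262951}{5998} \approx -3545.0$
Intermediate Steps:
$Z = 4312$ ($Z = \left(-88\right) \left(-49\right) = 4312$)
$h{\left(K,U \right)} = \frac{-76 + K}{U + \left(K + U\right)^{2}}$
$\left(-7857 + h{\left(g{\left(-5 \right)},-104 \right)}\right) + Z = \left(-7857 + \frac{-76 - 6}{-104 + \left(-6 - 104\right)^{2}}\right) + 4312 = \left(-7857 + \frac{1}{-104 + \left(-110\right)^{2}} \left(-82\right)\right) + 4312 = \left(-7857 + \frac{1}{-104 + 12100} \left(-82\right)\right) + 4312 = \left(-7857 + \frac{1}{11996} \left(-82\right)\right) + 4312 = \left(-7857 - \frac{41}{5998}\right) + 4312 = - \frac{47126327}{5998} + 4312 = - \frac{21262951}{5998}$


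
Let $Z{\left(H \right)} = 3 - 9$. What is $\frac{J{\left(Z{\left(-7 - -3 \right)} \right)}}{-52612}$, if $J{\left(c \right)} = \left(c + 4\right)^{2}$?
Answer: $- \frac{1}{13153} \approx -7.6028 \cdot 10^{-5}$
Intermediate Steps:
$Z{\left(H \right)} = -6$ ($Z{\left(H \right)} = 3 - 9 = -6$)
$J{\left(c \right)} = \left(4 + c\right)^{2}$
$\frac{J{\left(Z{\left(-7 - -3 \right)} \right)}}{-52612} = \frac{\left(4 - 6\right)^{2}}{-52612} = \left(-2\right)^{2} \left(- \frac{1}{52612}\right) = 4 \left(- \frac{1}{52612}\right) = - \frac{1}{13153}$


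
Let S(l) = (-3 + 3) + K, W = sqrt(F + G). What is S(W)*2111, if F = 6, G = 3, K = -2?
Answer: -4222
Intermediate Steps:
W = 3 (W = sqrt(6 + 3) = sqrt(9) = 3)
S(l) = -2 (S(l) = (-3 + 3) - 2 = 0 - 2 = -2)
S(W)*2111 = -2*2111 = -4222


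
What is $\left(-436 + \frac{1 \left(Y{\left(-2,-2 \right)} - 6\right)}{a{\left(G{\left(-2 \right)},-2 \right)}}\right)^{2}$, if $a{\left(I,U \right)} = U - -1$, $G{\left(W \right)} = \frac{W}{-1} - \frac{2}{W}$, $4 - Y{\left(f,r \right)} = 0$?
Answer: $188356$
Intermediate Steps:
$Y{\left(f,r \right)} = 4$ ($Y{\left(f,r \right)} = 4 - 0 = 4 + 0 = 4$)
$G{\left(W \right)} = - W - \frac{2}{W}$ ($G{\left(W \right)} = W \left(-1\right) - \frac{2}{W} = - W - \frac{2}{W}$)
$a{\left(I,U \right)} = 1 + U$ ($a{\left(I,U \right)} = U + 1 = 1 + U$)
$\left(-436 + \frac{1 \left(Y{\left(-2,-2 \right)} - 6\right)}{a{\left(G{\left(-2 \right)},-2 \right)}}\right)^{2} = \left(-436 + \frac{1 \left(4 - 6\right)}{1 - 2}\right)^{2} = \left(-436 + \frac{1 \left(-2\right)}{-1}\right)^{2} = \left(-436 - -2\right)^{2} = \left(-436 + 2\right)^{2} = \left(-434\right)^{2} = 188356$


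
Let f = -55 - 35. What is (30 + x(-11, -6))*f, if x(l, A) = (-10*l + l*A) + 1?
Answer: -18630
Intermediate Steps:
f = -90
x(l, A) = 1 - 10*l + A*l (x(l, A) = (-10*l + A*l) + 1 = 1 - 10*l + A*l)
(30 + x(-11, -6))*f = (30 + (1 - 10*(-11) - 6*(-11)))*(-90) = (30 + (1 + 110 + 66))*(-90) = (30 + 177)*(-90) = 207*(-90) = -18630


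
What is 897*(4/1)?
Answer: 3588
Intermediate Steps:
897*(4/1) = 897*(4*1) = 897*4 = 3588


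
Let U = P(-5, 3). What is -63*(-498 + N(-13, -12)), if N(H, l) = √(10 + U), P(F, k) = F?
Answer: 31374 - 63*√5 ≈ 31233.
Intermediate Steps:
U = -5
N(H, l) = √5 (N(H, l) = √(10 - 5) = √5)
-63*(-498 + N(-13, -12)) = -63*(-498 + √5) = 31374 - 63*√5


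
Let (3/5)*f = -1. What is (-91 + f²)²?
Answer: 630436/81 ≈ 7783.2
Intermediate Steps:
f = -5/3 (f = (5/3)*(-1) = -5/3 ≈ -1.6667)
(-91 + f²)² = (-91 + (-5/3)²)² = (-91 + 25/9)² = (-794/9)² = 630436/81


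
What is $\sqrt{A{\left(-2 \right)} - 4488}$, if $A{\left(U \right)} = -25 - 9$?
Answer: $i \sqrt{4522} \approx 67.246 i$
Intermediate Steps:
$A{\left(U \right)} = -34$
$\sqrt{A{\left(-2 \right)} - 4488} = \sqrt{-34 - 4488} = \sqrt{-4522} = i \sqrt{4522}$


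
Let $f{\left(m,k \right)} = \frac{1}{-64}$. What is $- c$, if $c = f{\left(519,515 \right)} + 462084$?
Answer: $- \frac{29573375}{64} \approx -4.6208 \cdot 10^{5}$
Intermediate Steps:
$f{\left(m,k \right)} = - \frac{1}{64}$
$c = \frac{29573375}{64}$ ($c = - \frac{1}{64} + 462084 = \frac{29573375}{64} \approx 4.6208 \cdot 10^{5}$)
$- c = \left(-1\right) \frac{29573375}{64} = - \frac{29573375}{64}$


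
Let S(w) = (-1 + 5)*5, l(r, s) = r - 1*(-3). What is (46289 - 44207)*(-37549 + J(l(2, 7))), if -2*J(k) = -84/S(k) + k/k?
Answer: -390868434/5 ≈ -7.8174e+7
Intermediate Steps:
l(r, s) = 3 + r (l(r, s) = r + 3 = 3 + r)
S(w) = 20 (S(w) = 4*5 = 20)
J(k) = 8/5 (J(k) = -(-84/20 + k/k)/2 = -(-84*1/20 + 1)/2 = -(-21/5 + 1)/2 = -½*(-16/5) = 8/5)
(46289 - 44207)*(-37549 + J(l(2, 7))) = (46289 - 44207)*(-37549 + 8/5) = 2082*(-187737/5) = -390868434/5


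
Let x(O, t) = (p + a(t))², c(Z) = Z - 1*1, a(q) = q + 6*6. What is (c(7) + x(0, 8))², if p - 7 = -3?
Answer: 5336100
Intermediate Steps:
a(q) = 36 + q (a(q) = q + 36 = 36 + q)
c(Z) = -1 + Z (c(Z) = Z - 1 = -1 + Z)
p = 4 (p = 7 - 3 = 4)
x(O, t) = (40 + t)² (x(O, t) = (4 + (36 + t))² = (40 + t)²)
(c(7) + x(0, 8))² = ((-1 + 7) + (40 + 8)²)² = (6 + 48²)² = (6 + 2304)² = 2310² = 5336100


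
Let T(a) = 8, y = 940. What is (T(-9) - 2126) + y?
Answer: -1178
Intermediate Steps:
(T(-9) - 2126) + y = (8 - 2126) + 940 = -2118 + 940 = -1178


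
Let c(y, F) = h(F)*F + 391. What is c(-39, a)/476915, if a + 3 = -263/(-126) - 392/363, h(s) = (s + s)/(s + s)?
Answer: 5930807/7271046090 ≈ 0.00081567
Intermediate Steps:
h(s) = 1 (h(s) = (2*s)/((2*s)) = (2*s)*(1/(2*s)) = 1)
a = -30379/15246 (a = -3 + (-263/(-126) - 392/363) = -3 + (-263*(-1/126) - 392*1/363) = -3 + (263/126 - 392/363) = -3 + 15359/15246 = -30379/15246 ≈ -1.9926)
c(y, F) = 391 + F (c(y, F) = 1*F + 391 = F + 391 = 391 + F)
c(-39, a)/476915 = (391 - 30379/15246)/476915 = (5930807/15246)*(1/476915) = 5930807/7271046090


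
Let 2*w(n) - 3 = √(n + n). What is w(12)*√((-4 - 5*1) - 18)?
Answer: 9*I*(√3 + 2*√2)/2 ≈ 20.522*I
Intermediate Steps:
w(n) = 3/2 + √2*√n/2 (w(n) = 3/2 + √(n + n)/2 = 3/2 + √(2*n)/2 = 3/2 + (√2*√n)/2 = 3/2 + √2*√n/2)
w(12)*√((-4 - 5*1) - 18) = (3/2 + √2*√12/2)*√((-4 - 5*1) - 18) = (3/2 + √2*(2*√3)/2)*√((-4 - 5) - 18) = (3/2 + √6)*√(-9 - 18) = (3/2 + √6)*√(-27) = (3/2 + √6)*(3*I*√3) = 3*I*√3*(3/2 + √6)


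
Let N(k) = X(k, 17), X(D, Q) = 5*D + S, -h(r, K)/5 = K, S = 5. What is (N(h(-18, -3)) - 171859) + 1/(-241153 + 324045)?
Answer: -14239104867/82892 ≈ -1.7178e+5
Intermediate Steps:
h(r, K) = -5*K
X(D, Q) = 5 + 5*D (X(D, Q) = 5*D + 5 = 5 + 5*D)
N(k) = 5 + 5*k
(N(h(-18, -3)) - 171859) + 1/(-241153 + 324045) = ((5 + 5*(-5*(-3))) - 171859) + 1/(-241153 + 324045) = ((5 + 5*15) - 171859) + 1/82892 = ((5 + 75) - 171859) + 1/82892 = (80 - 171859) + 1/82892 = -171779 + 1/82892 = -14239104867/82892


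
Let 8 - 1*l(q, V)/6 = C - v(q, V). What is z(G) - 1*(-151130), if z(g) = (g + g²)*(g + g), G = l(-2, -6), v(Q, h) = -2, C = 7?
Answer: 150770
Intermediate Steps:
l(q, V) = -6 (l(q, V) = 48 - 6*(7 - 1*(-2)) = 48 - 6*(7 + 2) = 48 - 6*9 = 48 - 54 = -6)
G = -6
z(g) = 2*g*(g + g²) (z(g) = (g + g²)*(2*g) = 2*g*(g + g²))
z(G) - 1*(-151130) = 2*(-6)²*(1 - 6) - 1*(-151130) = 2*36*(-5) + 151130 = -360 + 151130 = 150770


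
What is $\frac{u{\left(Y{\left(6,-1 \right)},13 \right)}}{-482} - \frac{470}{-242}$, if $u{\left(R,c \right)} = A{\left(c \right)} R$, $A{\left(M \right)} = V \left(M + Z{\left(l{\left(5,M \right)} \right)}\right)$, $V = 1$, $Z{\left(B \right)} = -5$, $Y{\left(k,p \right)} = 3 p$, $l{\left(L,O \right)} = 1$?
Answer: $\frac{58087}{29161} \approx 1.9919$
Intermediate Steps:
$A{\left(M \right)} = -5 + M$ ($A{\left(M \right)} = 1 \left(M - 5\right) = 1 \left(-5 + M\right) = -5 + M$)
$u{\left(R,c \right)} = R \left(-5 + c\right)$ ($u{\left(R,c \right)} = \left(-5 + c\right) R = R \left(-5 + c\right)$)
$\frac{u{\left(Y{\left(6,-1 \right)},13 \right)}}{-482} - \frac{470}{-242} = \frac{3 \left(-1\right) \left(-5 + 13\right)}{-482} - \frac{470}{-242} = \left(-3\right) 8 \left(- \frac{1}{482}\right) - - \frac{235}{121} = \left(-24\right) \left(- \frac{1}{482}\right) + \frac{235}{121} = \frac{12}{241} + \frac{235}{121} = \frac{58087}{29161}$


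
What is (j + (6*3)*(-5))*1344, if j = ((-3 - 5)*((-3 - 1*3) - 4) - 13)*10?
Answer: 779520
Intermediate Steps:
j = 670 (j = (-8*((-3 - 3) - 4) - 13)*10 = (-8*(-6 - 4) - 13)*10 = (-8*(-10) - 13)*10 = (80 - 13)*10 = 67*10 = 670)
(j + (6*3)*(-5))*1344 = (670 + (6*3)*(-5))*1344 = (670 + 18*(-5))*1344 = (670 - 90)*1344 = 580*1344 = 779520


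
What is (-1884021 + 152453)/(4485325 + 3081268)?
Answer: -1731568/7566593 ≈ -0.22884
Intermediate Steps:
(-1884021 + 152453)/(4485325 + 3081268) = -1731568/7566593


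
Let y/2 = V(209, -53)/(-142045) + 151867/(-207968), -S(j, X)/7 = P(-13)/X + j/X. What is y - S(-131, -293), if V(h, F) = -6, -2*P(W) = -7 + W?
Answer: 6190319805509/4327729333040 ≈ 1.4304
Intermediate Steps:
P(W) = 7/2 - W/2 (P(W) = -(-7 + W)/2 = 7/2 - W/2)
S(j, X) = -70/X - 7*j/X (S(j, X) = -7*((7/2 - 1/2*(-13))/X + j/X) = -7*((7/2 + 13/2)/X + j/X) = -7*(10/X + j/X) = -70/X - 7*j/X)
y = -21570700207/14770407280 (y = 2*(-6/(-142045) + 151867/(-207968)) = 2*(-6*(-1/142045) + 151867*(-1/207968)) = 2*(6/142045 - 151867/207968) = 2*(-21570700207/29540814560) = -21570700207/14770407280 ≈ -1.4604)
y - S(-131, -293) = -21570700207/14770407280 - 7*(-10 - 1*(-131))/(-293) = -21570700207/14770407280 - 7*(-1)*(-10 + 131)/293 = -21570700207/14770407280 - 7*(-1)*121/293 = -21570700207/14770407280 - 1*(-847/293) = -21570700207/14770407280 + 847/293 = 6190319805509/4327729333040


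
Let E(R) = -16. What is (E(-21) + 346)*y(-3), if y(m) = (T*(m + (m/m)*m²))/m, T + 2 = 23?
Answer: -13860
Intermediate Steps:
T = 21 (T = -2 + 23 = 21)
y(m) = (21*m + 21*m²)/m (y(m) = (21*(m + (m/m)*m²))/m = (21*(m + 1*m²))/m = (21*(m + m²))/m = (21*m + 21*m²)/m)
(E(-21) + 346)*y(-3) = (-16 + 346)*(21 + 21*(-3)) = 330*(21 - 63) = 330*(-42) = -13860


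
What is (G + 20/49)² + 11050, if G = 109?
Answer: 55271371/2401 ≈ 23020.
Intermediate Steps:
(G + 20/49)² + 11050 = (109 + 20/49)² + 11050 = (5361/49)² + 11050 = 28740321/2401 + 11050 = 55271371/2401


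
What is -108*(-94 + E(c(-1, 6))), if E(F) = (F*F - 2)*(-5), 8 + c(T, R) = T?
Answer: 52812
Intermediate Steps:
c(T, R) = -8 + T
E(F) = 10 - 5*F**2 (E(F) = (F**2 - 2)*(-5) = (-2 + F**2)*(-5) = 10 - 5*F**2)
-108*(-94 + E(c(-1, 6))) = -108*(-94 + (10 - 5*(-8 - 1)**2)) = -108*(-94 + (10 - 5*(-9)**2)) = -108*(-94 + (10 - 5*81)) = -108*(-94 + (10 - 405)) = -108*(-94 - 395) = -108*(-489) = 52812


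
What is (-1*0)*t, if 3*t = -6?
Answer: 0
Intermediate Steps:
t = -2 (t = (⅓)*(-6) = -2)
(-1*0)*t = -1*0*(-2) = 0*(-2) = 0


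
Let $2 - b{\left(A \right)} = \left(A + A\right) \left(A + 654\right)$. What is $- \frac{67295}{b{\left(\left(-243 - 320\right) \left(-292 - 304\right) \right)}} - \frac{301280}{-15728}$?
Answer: $\frac{849699309520937}{44357642498874} \approx 19.156$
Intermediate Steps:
$b{\left(A \right)} = 2 - 2 A \left(654 + A\right)$ ($b{\left(A \right)} = 2 - \left(A + A\right) \left(A + 654\right) = 2 - 2 A \left(654 + A\right)$)
$- \frac{67295}{b{\left(\left(-243 - 320\right) \left(-292 - 304\right) \right)}} - \frac{301280}{-15728} = - \frac{67295}{2 - 1308 \left(-243 - 320\right) \left(-292 - 304\right) - 2 \left(\left(-243 - 320\right) \left(-292 - 304\right)\right)^{2}} - \frac{301280}{-15728} = - \frac{67295}{2 - 1308 \left(\left(-563\right) \left(-596\right)\right) - 2 \left(\left(-563\right) \left(-596\right)\right)^{2}} - - \frac{18830}{983} = - \frac{67295}{2 - 438896784 - 2 \cdot 335548^{2}} + \frac{18830}{983} = - \frac{67295}{2 - 438896784 - 225184920608} + \frac{18830}{983} = - \frac{67295}{-225623817390} + \frac{18830}{983} = \left(-67295\right) \left(- \frac{1}{225623817390}\right) + \frac{18830}{983} = \frac{13459}{45124763478} + \frac{18830}{983} = \frac{849699309520937}{44357642498874}$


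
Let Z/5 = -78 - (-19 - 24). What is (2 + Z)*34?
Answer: -5882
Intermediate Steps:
Z = -175 (Z = 5*(-78 - (-19 - 24)) = 5*(-78 - 1*(-43)) = 5*(-78 + 43) = 5*(-35) = -175)
(2 + Z)*34 = (2 - 175)*34 = -173*34 = -5882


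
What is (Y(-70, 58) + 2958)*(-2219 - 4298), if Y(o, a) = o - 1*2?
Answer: -18808062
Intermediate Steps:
Y(o, a) = -2 + o (Y(o, a) = o - 2 = -2 + o)
(Y(-70, 58) + 2958)*(-2219 - 4298) = ((-2 - 70) + 2958)*(-2219 - 4298) = (-72 + 2958)*(-6517) = 2886*(-6517) = -18808062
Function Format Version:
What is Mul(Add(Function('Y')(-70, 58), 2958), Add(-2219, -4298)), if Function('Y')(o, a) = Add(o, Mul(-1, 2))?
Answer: -18808062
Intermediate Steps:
Function('Y')(o, a) = Add(-2, o) (Function('Y')(o, a) = Add(o, -2) = Add(-2, o))
Mul(Add(Function('Y')(-70, 58), 2958), Add(-2219, -4298)) = Mul(Add(Add(-2, -70), 2958), Add(-2219, -4298)) = Mul(Add(-72, 2958), -6517) = Mul(2886, -6517) = -18808062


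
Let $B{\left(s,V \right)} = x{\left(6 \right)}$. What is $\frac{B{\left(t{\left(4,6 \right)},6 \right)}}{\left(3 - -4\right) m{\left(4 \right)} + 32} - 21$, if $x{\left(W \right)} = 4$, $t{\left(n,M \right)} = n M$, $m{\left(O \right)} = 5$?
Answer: $- \frac{1403}{67} \approx -20.94$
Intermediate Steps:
$t{\left(n,M \right)} = M n$
$B{\left(s,V \right)} = 4$
$\frac{B{\left(t{\left(4,6 \right)},6 \right)}}{\left(3 - -4\right) m{\left(4 \right)} + 32} - 21 = \frac{4}{\left(3 - -4\right) 5 + 32} - 21 = \frac{4}{\left(3 + 4\right) 5 + 32} - 21 = \frac{4}{7 \cdot 5 + 32} - 21 = \frac{4}{35 + 32} - 21 = \frac{4}{67} - 21 = - \frac{1403}{67}$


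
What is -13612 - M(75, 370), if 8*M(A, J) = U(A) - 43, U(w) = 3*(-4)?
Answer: -108841/8 ≈ -13605.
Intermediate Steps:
U(w) = -12
M(A, J) = -55/8 (M(A, J) = (-12 - 43)/8 = (⅛)*(-55) = -55/8)
-13612 - M(75, 370) = -13612 - 1*(-55/8) = -13612 + 55/8 = -108841/8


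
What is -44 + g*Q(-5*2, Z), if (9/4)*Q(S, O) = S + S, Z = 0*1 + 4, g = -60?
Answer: 1468/3 ≈ 489.33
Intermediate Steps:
Z = 4 (Z = 0 + 4 = 4)
Q(S, O) = 8*S/9 (Q(S, O) = 4*(S + S)/9 = 4*(2*S)/9 = 8*S/9)
-44 + g*Q(-5*2, Z) = -44 - 160*(-5*2)/3 = -44 - 160*(-10)/3 = -44 - 60*(-80/9) = -44 + 1600/3 = 1468/3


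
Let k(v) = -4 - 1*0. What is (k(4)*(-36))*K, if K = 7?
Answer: 1008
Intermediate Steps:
k(v) = -4 (k(v) = -4 + 0 = -4)
(k(4)*(-36))*K = -4*(-36)*7 = 144*7 = 1008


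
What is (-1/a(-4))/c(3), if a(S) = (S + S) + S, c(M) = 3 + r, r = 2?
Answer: 1/60 ≈ 0.016667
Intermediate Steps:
c(M) = 5 (c(M) = 3 + 2 = 5)
a(S) = 3*S (a(S) = 2*S + S = 3*S)
(-1/a(-4))/c(3) = -1/(3*(-4))/5 = -1/(-12)*(⅕) = -1*(-1/12)*(⅕) = (1/12)*(⅕) = 1/60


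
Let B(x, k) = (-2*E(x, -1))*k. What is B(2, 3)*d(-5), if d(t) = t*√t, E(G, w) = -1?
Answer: -30*I*√5 ≈ -67.082*I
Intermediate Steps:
d(t) = t^(3/2)
B(x, k) = 2*k (B(x, k) = (-2*(-1))*k = 2*k)
B(2, 3)*d(-5) = (2*3)*(-5)^(3/2) = 6*(-5*I*√5) = -30*I*√5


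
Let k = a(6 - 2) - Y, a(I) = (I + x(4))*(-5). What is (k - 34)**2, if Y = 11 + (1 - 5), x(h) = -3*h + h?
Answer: 441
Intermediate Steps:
x(h) = -2*h
a(I) = 40 - 5*I (a(I) = (I - 2*4)*(-5) = (I - 8)*(-5) = (-8 + I)*(-5) = 40 - 5*I)
Y = 7 (Y = 11 - 4 = 7)
k = 13 (k = (40 - 5*(6 - 2)) - 1*7 = (40 - 5*4) - 7 = (40 - 20) - 7 = 20 - 7 = 13)
(k - 34)**2 = (13 - 34)**2 = (-21)**2 = 441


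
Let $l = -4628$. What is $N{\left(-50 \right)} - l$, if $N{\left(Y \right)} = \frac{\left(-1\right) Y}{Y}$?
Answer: $4627$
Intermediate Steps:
$N{\left(Y \right)} = -1$
$N{\left(-50 \right)} - l = -1 - -4628 = -1 + 4628 = 4627$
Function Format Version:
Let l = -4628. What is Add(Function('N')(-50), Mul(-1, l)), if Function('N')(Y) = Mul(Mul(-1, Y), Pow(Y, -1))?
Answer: 4627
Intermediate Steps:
Function('N')(Y) = -1
Add(Function('N')(-50), Mul(-1, l)) = Add(-1, Mul(-1, -4628)) = Add(-1, 4628) = 4627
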